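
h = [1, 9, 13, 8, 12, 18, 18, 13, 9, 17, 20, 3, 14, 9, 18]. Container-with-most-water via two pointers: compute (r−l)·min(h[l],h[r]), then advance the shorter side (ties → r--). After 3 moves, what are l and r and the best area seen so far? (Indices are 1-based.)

l=4, r=15, best area=156

l=1 r=15: min(1,18)*14=14 best=14 *, l++
l=2 r=15: min(9,18)*13=117 best=117 *, l++
l=3 r=15: min(13,18)*12=156 best=156 *, l++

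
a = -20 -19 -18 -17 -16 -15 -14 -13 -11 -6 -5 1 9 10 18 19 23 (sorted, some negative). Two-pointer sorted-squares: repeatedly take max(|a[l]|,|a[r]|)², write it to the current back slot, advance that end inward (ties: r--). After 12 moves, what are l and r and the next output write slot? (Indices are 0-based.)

l=0 r=16: |-20|<=|23| out[16]=529, r--
l=0 r=15: |-20|>|19| out[15]=400, l++
l=1 r=15: |-19|<=|19| out[14]=361, r--
l=1 r=14: |-19|>|18| out[13]=361, l++
l=2 r=14: |-18|<=|18| out[12]=324, r--
l=2 r=13: |-18|>|10| out[11]=324, l++
l=3 r=13: |-17|>|10| out[10]=289, l++
l=4 r=13: |-16|>|10| out[9]=256, l++
l=5 r=13: |-15|>|10| out[8]=225, l++
l=6 r=13: |-14|>|10| out[7]=196, l++
l=7 r=13: |-13|>|10| out[6]=169, l++
l=8 r=13: |-11|>|10| out[5]=121, l++

l=9, r=13, next write slot=4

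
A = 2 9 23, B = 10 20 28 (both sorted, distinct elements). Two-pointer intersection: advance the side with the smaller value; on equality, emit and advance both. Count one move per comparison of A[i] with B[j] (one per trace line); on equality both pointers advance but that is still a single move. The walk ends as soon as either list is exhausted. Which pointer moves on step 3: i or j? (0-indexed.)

j

[i=0,j=0] 2<10 → i++
[i=1,j=0] 9<10 → i++
[i=2,j=0] 23>10 → j++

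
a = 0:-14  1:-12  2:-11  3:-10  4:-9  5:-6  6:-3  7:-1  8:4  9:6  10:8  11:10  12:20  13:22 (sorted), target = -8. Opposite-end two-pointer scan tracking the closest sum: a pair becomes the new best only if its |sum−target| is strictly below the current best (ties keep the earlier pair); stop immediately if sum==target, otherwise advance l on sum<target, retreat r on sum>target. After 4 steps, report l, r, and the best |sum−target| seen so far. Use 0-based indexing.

[0,13] -14+22=8 d=16 * → r--
[0,12] -14+20=6 d=14 * → r--
[0,11] -14+10=-4 d=4 * → r--
[0,10] -14+8=-6 d=2 * → r--

l=0, r=9, best |Δ|=2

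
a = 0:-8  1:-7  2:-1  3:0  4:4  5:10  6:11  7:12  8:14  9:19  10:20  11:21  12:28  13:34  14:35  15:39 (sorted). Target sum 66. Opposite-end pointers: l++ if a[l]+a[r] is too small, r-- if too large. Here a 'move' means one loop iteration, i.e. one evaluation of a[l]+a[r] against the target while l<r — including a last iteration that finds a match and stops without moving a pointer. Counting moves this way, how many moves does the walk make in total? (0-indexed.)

15 moves

[0,15] -8+39=31 <66 → l++
[1,15] -7+39=32 <66 → l++
[2,15] -1+39=38 <66 → l++
[3,15] 0+39=39 <66 → l++
[4,15] 4+39=43 <66 → l++
[5,15] 10+39=49 <66 → l++
[6,15] 11+39=50 <66 → l++
[7,15] 12+39=51 <66 → l++
[8,15] 14+39=53 <66 → l++
[9,15] 19+39=58 <66 → l++
[10,15] 20+39=59 <66 → l++
[11,15] 21+39=60 <66 → l++
[12,15] 28+39=67 >66 → r--
[12,14] 28+35=63 <66 → l++
[13,14] 34+35=69 >66 → r--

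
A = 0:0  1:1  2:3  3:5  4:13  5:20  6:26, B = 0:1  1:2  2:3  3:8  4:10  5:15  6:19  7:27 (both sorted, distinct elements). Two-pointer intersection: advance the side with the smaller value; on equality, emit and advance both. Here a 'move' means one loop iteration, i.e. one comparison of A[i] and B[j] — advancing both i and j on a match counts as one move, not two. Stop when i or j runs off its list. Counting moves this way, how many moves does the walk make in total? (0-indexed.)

12 moves

i=0 j=0: 0<1, i++
i=1 j=0: 1==1 emit, i++,j++
i=2 j=1: 3>2, j++
i=2 j=2: 3==3 emit, i++,j++
i=3 j=3: 5<8, i++
i=4 j=3: 13>8, j++
i=4 j=4: 13>10, j++
i=4 j=5: 13<15, i++
i=5 j=5: 20>15, j++
i=5 j=6: 20>19, j++
i=5 j=7: 20<27, i++
i=6 j=7: 26<27, i++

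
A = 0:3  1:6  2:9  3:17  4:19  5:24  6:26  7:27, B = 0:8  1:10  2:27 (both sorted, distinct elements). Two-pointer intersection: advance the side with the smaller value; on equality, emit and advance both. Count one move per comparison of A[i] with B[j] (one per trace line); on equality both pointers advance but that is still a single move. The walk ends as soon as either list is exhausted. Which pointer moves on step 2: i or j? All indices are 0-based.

[i=0,j=0] 3<8 → i++
[i=1,j=0] 6<8 → i++

i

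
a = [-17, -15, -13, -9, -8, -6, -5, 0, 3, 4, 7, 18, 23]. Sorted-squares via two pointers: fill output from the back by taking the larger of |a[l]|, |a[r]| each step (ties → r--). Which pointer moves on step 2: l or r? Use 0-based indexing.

r

l=0 r=12: |-17|<=|23| out[12]=529, r--
l=0 r=11: |-17|<=|18| out[11]=324, r--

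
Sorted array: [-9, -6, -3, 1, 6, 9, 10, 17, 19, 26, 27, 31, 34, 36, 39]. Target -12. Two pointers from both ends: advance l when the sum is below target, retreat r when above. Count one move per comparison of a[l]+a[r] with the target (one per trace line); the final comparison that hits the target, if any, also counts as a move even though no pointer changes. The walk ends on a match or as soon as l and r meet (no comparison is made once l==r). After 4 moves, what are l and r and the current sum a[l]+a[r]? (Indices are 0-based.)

[0,14] -9+39=30 >-12 → r--
[0,13] -9+36=27 >-12 → r--
[0,12] -9+34=25 >-12 → r--
[0,11] -9+31=22 >-12 → r--

l=0, r=10, sum=18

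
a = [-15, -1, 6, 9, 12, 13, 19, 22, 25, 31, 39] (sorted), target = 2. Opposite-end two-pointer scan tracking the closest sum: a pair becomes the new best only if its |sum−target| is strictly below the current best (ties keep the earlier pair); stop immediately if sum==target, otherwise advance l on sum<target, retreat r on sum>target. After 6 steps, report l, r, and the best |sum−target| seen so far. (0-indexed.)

l=0 r=10: -15+39=24 d=22 *, r--
l=0 r=9: -15+31=16 d=14 *, r--
l=0 r=8: -15+25=10 d=8 *, r--
l=0 r=7: -15+22=7 d=5 *, r--
l=0 r=6: -15+19=4 d=2 *, r--
l=0 r=5: -15+13=-2 d=4, l++

l=1, r=5, best |Δ|=2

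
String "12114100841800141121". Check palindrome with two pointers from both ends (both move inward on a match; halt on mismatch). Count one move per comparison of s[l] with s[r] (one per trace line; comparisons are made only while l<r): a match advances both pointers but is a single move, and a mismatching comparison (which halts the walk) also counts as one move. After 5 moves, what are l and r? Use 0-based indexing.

l=5, r=14

l=0 r=19: '1'=='1', l++,r--
l=1 r=18: '2'=='2', l++,r--
l=2 r=17: '1'=='1', l++,r--
l=3 r=16: '1'=='1', l++,r--
l=4 r=15: '4'=='4', l++,r--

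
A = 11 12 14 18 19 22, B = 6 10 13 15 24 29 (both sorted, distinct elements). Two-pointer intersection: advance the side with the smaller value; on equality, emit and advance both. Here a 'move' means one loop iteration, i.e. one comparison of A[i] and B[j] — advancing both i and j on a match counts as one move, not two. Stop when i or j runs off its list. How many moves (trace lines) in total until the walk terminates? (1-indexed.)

[i=1,j=1] 11>6 → j++
[i=1,j=2] 11>10 → j++
[i=1,j=3] 11<13 → i++
[i=2,j=3] 12<13 → i++
[i=3,j=3] 14>13 → j++
[i=3,j=4] 14<15 → i++
[i=4,j=4] 18>15 → j++
[i=4,j=5] 18<24 → i++
[i=5,j=5] 19<24 → i++
[i=6,j=5] 22<24 → i++

10 moves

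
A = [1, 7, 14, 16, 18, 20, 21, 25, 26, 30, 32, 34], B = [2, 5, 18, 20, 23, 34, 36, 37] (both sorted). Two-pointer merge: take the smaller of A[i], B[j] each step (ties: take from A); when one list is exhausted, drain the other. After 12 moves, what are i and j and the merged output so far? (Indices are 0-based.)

[i=0,j=0] A[i]=1<=B[j]=2 take 1 → i++
[i=1,j=0] A[i]=7>B[j]=2 take 2 → j++
[i=1,j=1] A[i]=7>B[j]=5 take 5 → j++
[i=1,j=2] A[i]=7<=B[j]=18 take 7 → i++
[i=2,j=2] A[i]=14<=B[j]=18 take 14 → i++
[i=3,j=2] A[i]=16<=B[j]=18 take 16 → i++
[i=4,j=2] A[i]=18<=B[j]=18 take 18 → i++
[i=5,j=2] A[i]=20>B[j]=18 take 18 → j++
[i=5,j=3] A[i]=20<=B[j]=20 take 20 → i++
[i=6,j=3] A[i]=21>B[j]=20 take 20 → j++
[i=6,j=4] A[i]=21<=B[j]=23 take 21 → i++
[i=7,j=4] A[i]=25>B[j]=23 take 23 → j++

i=7, j=5, merged so far=[1, 2, 5, 7, 14, 16, 18, 18, 20, 20, 21, 23]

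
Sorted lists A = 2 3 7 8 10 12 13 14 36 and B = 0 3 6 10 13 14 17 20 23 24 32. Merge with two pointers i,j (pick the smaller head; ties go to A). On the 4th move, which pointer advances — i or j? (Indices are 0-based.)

[i=0,j=0] A[i]=2>B[j]=0 take 0 → j++
[i=0,j=1] A[i]=2<=B[j]=3 take 2 → i++
[i=1,j=1] A[i]=3<=B[j]=3 take 3 → i++
[i=2,j=1] A[i]=7>B[j]=3 take 3 → j++

j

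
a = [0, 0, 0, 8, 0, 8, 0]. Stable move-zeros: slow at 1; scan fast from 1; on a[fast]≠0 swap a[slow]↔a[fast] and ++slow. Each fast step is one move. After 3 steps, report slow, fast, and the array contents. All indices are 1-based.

(s=1,f=1) a[fast]=0 → fast++
(s=1,f=2) a[fast]=0 → fast++
(s=1,f=3) a[fast]=0 → fast++

slow=1, fast=4, a=[0, 0, 0, 8, 0, 8, 0]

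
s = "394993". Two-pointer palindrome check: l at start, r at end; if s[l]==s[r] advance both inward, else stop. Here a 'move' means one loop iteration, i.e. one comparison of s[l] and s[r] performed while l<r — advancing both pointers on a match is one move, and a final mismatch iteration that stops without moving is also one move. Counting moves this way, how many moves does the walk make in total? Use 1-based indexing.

3 moves

l=1 r=6: '3'=='3', l++,r--
l=2 r=5: '9'=='9', l++,r--
l=3 r=4: '4'!='9', stop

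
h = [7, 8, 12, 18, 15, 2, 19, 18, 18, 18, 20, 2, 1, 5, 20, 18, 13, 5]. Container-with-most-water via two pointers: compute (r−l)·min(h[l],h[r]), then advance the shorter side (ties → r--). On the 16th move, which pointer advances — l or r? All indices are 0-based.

r

[0,17] min(7,5)*17=85 best=85 * → r--
[0,16] min(7,13)*16=112 best=112 * → l++
[1,16] min(8,13)*15=120 best=120 * → l++
[2,16] min(12,13)*14=168 best=168 * → l++
[3,16] min(18,13)*13=169 best=169 * → r--
[3,15] min(18,18)*12=216 best=216 * → r--
[3,14] min(18,20)*11=198 best=216 → l++
[4,14] min(15,20)*10=150 best=216 → l++
[5,14] min(2,20)*9=18 best=216 → l++
[6,14] min(19,20)*8=152 best=216 → l++
[7,14] min(18,20)*7=126 best=216 → l++
[8,14] min(18,20)*6=108 best=216 → l++
[9,14] min(18,20)*5=90 best=216 → l++
[10,14] min(20,20)*4=80 best=216 → r--
[10,13] min(20,5)*3=15 best=216 → r--
[10,12] min(20,1)*2=2 best=216 → r--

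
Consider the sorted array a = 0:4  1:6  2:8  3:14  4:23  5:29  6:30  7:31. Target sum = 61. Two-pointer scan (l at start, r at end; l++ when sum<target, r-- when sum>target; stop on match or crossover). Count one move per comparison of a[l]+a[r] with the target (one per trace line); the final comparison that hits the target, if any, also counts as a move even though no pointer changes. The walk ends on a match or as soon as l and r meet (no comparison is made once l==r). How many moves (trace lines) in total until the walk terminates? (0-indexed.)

[0,7] 4+31=35 <61 → l++
[1,7] 6+31=37 <61 → l++
[2,7] 8+31=39 <61 → l++
[3,7] 14+31=45 <61 → l++
[4,7] 23+31=54 <61 → l++
[5,7] 29+31=60 <61 → l++
[6,7] 30+31=61 → found

7 moves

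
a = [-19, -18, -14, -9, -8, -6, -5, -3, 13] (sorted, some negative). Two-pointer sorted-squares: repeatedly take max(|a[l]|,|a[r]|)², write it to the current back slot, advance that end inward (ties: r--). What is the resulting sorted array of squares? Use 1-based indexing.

[1,9] |-19|>|13| out[9]=361 → l++
[2,9] |-18|>|13| out[8]=324 → l++
[3,9] |-14|>|13| out[7]=196 → l++
[4,9] |-9|<=|13| out[6]=169 → r--
[4,8] |-9|>|-3| out[5]=81 → l++
[5,8] |-8|>|-3| out[4]=64 → l++
[6,8] |-6|>|-3| out[3]=36 → l++
[7,8] |-5|>|-3| out[2]=25 → l++
[8,8] |-3|<=|-3| out[1]=9 → r--

[9, 25, 36, 64, 81, 169, 196, 324, 361]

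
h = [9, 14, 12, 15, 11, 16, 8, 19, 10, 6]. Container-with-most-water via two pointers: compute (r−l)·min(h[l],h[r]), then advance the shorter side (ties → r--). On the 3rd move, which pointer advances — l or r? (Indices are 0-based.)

r

[0,9] min(9,6)*9=54 best=54 * → r--
[0,8] min(9,10)*8=72 best=72 * → l++
[1,8] min(14,10)*7=70 best=72 → r--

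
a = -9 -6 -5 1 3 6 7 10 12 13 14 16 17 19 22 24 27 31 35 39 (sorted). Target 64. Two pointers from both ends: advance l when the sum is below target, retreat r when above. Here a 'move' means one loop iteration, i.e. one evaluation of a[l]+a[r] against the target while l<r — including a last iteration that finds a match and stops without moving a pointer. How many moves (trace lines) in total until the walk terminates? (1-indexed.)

[1,20] -9+39=30 <64 → l++
[2,20] -6+39=33 <64 → l++
[3,20] -5+39=34 <64 → l++
[4,20] 1+39=40 <64 → l++
[5,20] 3+39=42 <64 → l++
[6,20] 6+39=45 <64 → l++
[7,20] 7+39=46 <64 → l++
[8,20] 10+39=49 <64 → l++
[9,20] 12+39=51 <64 → l++
[10,20] 13+39=52 <64 → l++
[11,20] 14+39=53 <64 → l++
[12,20] 16+39=55 <64 → l++
[13,20] 17+39=56 <64 → l++
[14,20] 19+39=58 <64 → l++
[15,20] 22+39=61 <64 → l++
[16,20] 24+39=63 <64 → l++
[17,20] 27+39=66 >64 → r--
[17,19] 27+35=62 <64 → l++
[18,19] 31+35=66 >64 → r--

19 moves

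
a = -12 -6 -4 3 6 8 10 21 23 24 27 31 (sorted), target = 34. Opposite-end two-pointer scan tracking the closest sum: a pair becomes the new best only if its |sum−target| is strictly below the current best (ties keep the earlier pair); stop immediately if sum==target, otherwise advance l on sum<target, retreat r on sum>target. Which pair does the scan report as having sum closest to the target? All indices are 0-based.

pair (3, 31) with sum 34 (|Δ|=0)

l=0 r=11: -12+31=19 d=15 *, l++
l=1 r=11: -6+31=25 d=9 *, l++
l=2 r=11: -4+31=27 d=7 *, l++
l=3 r=11: 3+31=34 d=0 *, stop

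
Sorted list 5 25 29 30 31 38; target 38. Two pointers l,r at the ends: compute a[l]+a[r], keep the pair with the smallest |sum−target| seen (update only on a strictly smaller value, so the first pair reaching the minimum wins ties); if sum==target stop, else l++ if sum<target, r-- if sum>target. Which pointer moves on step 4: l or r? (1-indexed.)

l=1 r=6: 5+38=43 d=5 *, r--
l=1 r=5: 5+31=36 d=2 *, l++
l=2 r=5: 25+31=56 d=18, r--
l=2 r=4: 25+30=55 d=17, r--

r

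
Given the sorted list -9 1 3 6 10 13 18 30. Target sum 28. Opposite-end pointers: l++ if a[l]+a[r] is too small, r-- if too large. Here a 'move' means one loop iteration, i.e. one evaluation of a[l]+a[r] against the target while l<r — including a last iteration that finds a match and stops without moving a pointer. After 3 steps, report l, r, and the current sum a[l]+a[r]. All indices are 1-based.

l=3, r=7, sum=21

[1,8] -9+30=21 <28 → l++
[2,8] 1+30=31 >28 → r--
[2,7] 1+18=19 <28 → l++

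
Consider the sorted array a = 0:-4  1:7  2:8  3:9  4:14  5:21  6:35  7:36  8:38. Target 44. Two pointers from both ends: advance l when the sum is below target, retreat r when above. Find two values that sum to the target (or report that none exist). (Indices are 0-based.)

(8, 36)

[0,8] -4+38=34 <44 → l++
[1,8] 7+38=45 >44 → r--
[1,7] 7+36=43 <44 → l++
[2,7] 8+36=44 → found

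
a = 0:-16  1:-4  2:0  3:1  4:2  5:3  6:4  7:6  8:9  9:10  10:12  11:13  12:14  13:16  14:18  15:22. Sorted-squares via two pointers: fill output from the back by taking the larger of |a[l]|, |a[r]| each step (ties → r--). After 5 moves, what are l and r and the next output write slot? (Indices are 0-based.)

l=1, r=11, next write slot=10

l=0 r=15: |-16|<=|22| out[15]=484, r--
l=0 r=14: |-16|<=|18| out[14]=324, r--
l=0 r=13: |-16|<=|16| out[13]=256, r--
l=0 r=12: |-16|>|14| out[12]=256, l++
l=1 r=12: |-4|<=|14| out[11]=196, r--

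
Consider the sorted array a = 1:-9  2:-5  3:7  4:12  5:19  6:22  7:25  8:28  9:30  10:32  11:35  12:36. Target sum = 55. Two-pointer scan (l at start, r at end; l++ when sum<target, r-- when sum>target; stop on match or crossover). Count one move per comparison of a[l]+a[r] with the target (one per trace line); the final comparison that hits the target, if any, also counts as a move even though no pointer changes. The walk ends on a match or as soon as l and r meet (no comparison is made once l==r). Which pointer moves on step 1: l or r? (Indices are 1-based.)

l=1 r=12: -9+36=27 <55, l++

l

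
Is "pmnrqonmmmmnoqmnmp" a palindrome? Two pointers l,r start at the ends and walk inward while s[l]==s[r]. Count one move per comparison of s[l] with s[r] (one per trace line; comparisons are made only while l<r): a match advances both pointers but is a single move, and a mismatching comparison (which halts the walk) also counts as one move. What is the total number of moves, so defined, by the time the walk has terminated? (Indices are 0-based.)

l=0 r=17: 'p'=='p', l++,r--
l=1 r=16: 'm'=='m', l++,r--
l=2 r=15: 'n'=='n', l++,r--
l=3 r=14: 'r'!='m', stop

4 moves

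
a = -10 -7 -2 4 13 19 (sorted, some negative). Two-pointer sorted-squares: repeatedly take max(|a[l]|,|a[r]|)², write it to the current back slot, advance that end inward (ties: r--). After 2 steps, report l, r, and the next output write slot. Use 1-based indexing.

l=1 r=6: |-10|<=|19| out[6]=361, r--
l=1 r=5: |-10|<=|13| out[5]=169, r--

l=1, r=4, next write slot=4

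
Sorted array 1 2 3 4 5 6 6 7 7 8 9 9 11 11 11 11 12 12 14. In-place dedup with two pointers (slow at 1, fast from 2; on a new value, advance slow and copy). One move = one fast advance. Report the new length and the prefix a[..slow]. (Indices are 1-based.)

length 12; prefix = [1, 2, 3, 4, 5, 6, 7, 8, 9, 11, 12, 14]

(s=1,f=2) a[fast]=2≠a[slow]=1 write a[2]=2 → slow++,fast++
(s=2,f=3) a[fast]=3≠a[slow]=2 write a[3]=3 → slow++,fast++
(s=3,f=4) a[fast]=4≠a[slow]=3 write a[4]=4 → slow++,fast++
(s=4,f=5) a[fast]=5≠a[slow]=4 write a[5]=5 → slow++,fast++
(s=5,f=6) a[fast]=6≠a[slow]=5 write a[6]=6 → slow++,fast++
(s=6,f=7) a[fast]=6=a[slow] dup → fast++
(s=6,f=8) a[fast]=7≠a[slow]=6 write a[7]=7 → slow++,fast++
(s=7,f=9) a[fast]=7=a[slow] dup → fast++
(s=7,f=10) a[fast]=8≠a[slow]=7 write a[8]=8 → slow++,fast++
(s=8,f=11) a[fast]=9≠a[slow]=8 write a[9]=9 → slow++,fast++
(s=9,f=12) a[fast]=9=a[slow] dup → fast++
(s=9,f=13) a[fast]=11≠a[slow]=9 write a[10]=11 → slow++,fast++
(s=10,f=14) a[fast]=11=a[slow] dup → fast++
(s=10,f=15) a[fast]=11=a[slow] dup → fast++
(s=10,f=16) a[fast]=11=a[slow] dup → fast++
(s=10,f=17) a[fast]=12≠a[slow]=11 write a[11]=12 → slow++,fast++
(s=11,f=18) a[fast]=12=a[slow] dup → fast++
(s=11,f=19) a[fast]=14≠a[slow]=12 write a[12]=14 → slow++,fast++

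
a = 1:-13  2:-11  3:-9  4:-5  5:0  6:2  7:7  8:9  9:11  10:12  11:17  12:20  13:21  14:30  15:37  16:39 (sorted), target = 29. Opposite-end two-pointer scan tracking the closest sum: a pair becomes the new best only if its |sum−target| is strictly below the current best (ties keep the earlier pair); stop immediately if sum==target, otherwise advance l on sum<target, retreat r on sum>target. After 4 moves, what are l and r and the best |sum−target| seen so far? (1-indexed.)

l=4, r=15, best |Δ|=1

[1,16] -13+39=26 d=3 * → l++
[2,16] -11+39=28 d=1 * → l++
[3,16] -9+39=30 d=1 → r--
[3,15] -9+37=28 d=1 → l++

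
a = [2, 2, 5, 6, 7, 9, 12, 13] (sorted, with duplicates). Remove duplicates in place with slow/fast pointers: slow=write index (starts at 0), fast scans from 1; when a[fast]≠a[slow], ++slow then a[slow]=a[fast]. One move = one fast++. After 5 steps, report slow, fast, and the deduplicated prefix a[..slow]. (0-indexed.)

slow=0 fast=1: a[fast]=2=a[slow] dup, fast++
slow=0 fast=2: a[fast]=5≠a[slow]=2 write a[1]=5, slow++,fast++
slow=1 fast=3: a[fast]=6≠a[slow]=5 write a[2]=6, slow++,fast++
slow=2 fast=4: a[fast]=7≠a[slow]=6 write a[3]=7, slow++,fast++
slow=3 fast=5: a[fast]=9≠a[slow]=7 write a[4]=9, slow++,fast++

slow=4, fast=6, prefix=[2, 5, 6, 7, 9]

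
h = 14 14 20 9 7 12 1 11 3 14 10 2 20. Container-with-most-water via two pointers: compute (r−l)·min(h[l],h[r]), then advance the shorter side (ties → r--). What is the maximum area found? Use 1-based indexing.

max area = 200

[1,13] min(14,20)*12=168 best=168 * → l++
[2,13] min(14,20)*11=154 best=168 → l++
[3,13] min(20,20)*10=200 best=200 * → r--
[3,12] min(20,2)*9=18 best=200 → r--
[3,11] min(20,10)*8=80 best=200 → r--
[3,10] min(20,14)*7=98 best=200 → r--
[3,9] min(20,3)*6=18 best=200 → r--
[3,8] min(20,11)*5=55 best=200 → r--
[3,7] min(20,1)*4=4 best=200 → r--
[3,6] min(20,12)*3=36 best=200 → r--
[3,5] min(20,7)*2=14 best=200 → r--
[3,4] min(20,9)*1=9 best=200 → r--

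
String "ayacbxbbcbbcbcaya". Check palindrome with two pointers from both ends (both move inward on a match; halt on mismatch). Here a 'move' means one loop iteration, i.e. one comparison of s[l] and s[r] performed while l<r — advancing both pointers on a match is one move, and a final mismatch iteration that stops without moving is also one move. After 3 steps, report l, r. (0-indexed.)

[0,16] 'a'=='a' → l++,r--
[1,15] 'y'=='y' → l++,r--
[2,14] 'a'=='a' → l++,r--

l=3, r=13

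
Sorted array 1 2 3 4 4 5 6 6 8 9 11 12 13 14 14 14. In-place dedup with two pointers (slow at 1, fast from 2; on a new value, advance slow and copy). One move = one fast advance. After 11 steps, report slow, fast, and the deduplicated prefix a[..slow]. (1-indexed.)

(s=1,f=2) a[fast]=2≠a[slow]=1 write a[2]=2 → slow++,fast++
(s=2,f=3) a[fast]=3≠a[slow]=2 write a[3]=3 → slow++,fast++
(s=3,f=4) a[fast]=4≠a[slow]=3 write a[4]=4 → slow++,fast++
(s=4,f=5) a[fast]=4=a[slow] dup → fast++
(s=4,f=6) a[fast]=5≠a[slow]=4 write a[5]=5 → slow++,fast++
(s=5,f=7) a[fast]=6≠a[slow]=5 write a[6]=6 → slow++,fast++
(s=6,f=8) a[fast]=6=a[slow] dup → fast++
(s=6,f=9) a[fast]=8≠a[slow]=6 write a[7]=8 → slow++,fast++
(s=7,f=10) a[fast]=9≠a[slow]=8 write a[8]=9 → slow++,fast++
(s=8,f=11) a[fast]=11≠a[slow]=9 write a[9]=11 → slow++,fast++
(s=9,f=12) a[fast]=12≠a[slow]=11 write a[10]=12 → slow++,fast++

slow=10, fast=13, prefix=[1, 2, 3, 4, 5, 6, 8, 9, 11, 12]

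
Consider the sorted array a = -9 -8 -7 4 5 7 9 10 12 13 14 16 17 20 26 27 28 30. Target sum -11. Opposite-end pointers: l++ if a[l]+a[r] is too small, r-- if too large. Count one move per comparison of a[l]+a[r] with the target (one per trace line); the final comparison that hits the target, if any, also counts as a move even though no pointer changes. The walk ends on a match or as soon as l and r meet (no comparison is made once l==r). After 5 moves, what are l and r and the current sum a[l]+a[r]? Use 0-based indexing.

l=0, r=12, sum=8

l=0 r=17: -9+30=21 >-11, r--
l=0 r=16: -9+28=19 >-11, r--
l=0 r=15: -9+27=18 >-11, r--
l=0 r=14: -9+26=17 >-11, r--
l=0 r=13: -9+20=11 >-11, r--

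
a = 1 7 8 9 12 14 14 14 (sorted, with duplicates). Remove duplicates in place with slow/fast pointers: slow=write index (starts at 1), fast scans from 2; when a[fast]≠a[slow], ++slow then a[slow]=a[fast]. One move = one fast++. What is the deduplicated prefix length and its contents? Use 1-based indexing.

length 6; prefix = [1, 7, 8, 9, 12, 14]

slow=1 fast=2: a[fast]=7≠a[slow]=1 write a[2]=7, slow++,fast++
slow=2 fast=3: a[fast]=8≠a[slow]=7 write a[3]=8, slow++,fast++
slow=3 fast=4: a[fast]=9≠a[slow]=8 write a[4]=9, slow++,fast++
slow=4 fast=5: a[fast]=12≠a[slow]=9 write a[5]=12, slow++,fast++
slow=5 fast=6: a[fast]=14≠a[slow]=12 write a[6]=14, slow++,fast++
slow=6 fast=7: a[fast]=14=a[slow] dup, fast++
slow=6 fast=8: a[fast]=14=a[slow] dup, fast++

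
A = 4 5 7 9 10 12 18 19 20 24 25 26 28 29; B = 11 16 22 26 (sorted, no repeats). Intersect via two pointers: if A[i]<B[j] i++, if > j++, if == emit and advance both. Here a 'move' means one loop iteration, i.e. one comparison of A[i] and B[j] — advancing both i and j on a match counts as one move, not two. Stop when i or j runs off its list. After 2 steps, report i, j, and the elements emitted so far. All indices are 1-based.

i=3, j=1, emitted=[]

[i=1,j=1] 4<11 → i++
[i=2,j=1] 5<11 → i++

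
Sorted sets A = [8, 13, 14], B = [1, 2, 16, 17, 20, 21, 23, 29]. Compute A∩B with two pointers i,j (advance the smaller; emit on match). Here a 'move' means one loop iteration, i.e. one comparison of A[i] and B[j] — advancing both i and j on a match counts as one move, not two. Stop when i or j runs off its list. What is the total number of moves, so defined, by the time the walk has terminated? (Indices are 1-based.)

[i=1,j=1] 8>1 → j++
[i=1,j=2] 8>2 → j++
[i=1,j=3] 8<16 → i++
[i=2,j=3] 13<16 → i++
[i=3,j=3] 14<16 → i++

5 moves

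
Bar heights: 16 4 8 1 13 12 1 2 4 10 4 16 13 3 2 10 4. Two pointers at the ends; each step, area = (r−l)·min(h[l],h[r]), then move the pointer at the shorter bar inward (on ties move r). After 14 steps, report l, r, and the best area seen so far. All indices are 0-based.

l=0 r=16: min(16,4)*16=64 best=64 *, r--
l=0 r=15: min(16,10)*15=150 best=150 *, r--
l=0 r=14: min(16,2)*14=28 best=150, r--
l=0 r=13: min(16,3)*13=39 best=150, r--
l=0 r=12: min(16,13)*12=156 best=156 *, r--
l=0 r=11: min(16,16)*11=176 best=176 *, r--
l=0 r=10: min(16,4)*10=40 best=176, r--
l=0 r=9: min(16,10)*9=90 best=176, r--
l=0 r=8: min(16,4)*8=32 best=176, r--
l=0 r=7: min(16,2)*7=14 best=176, r--
l=0 r=6: min(16,1)*6=6 best=176, r--
l=0 r=5: min(16,12)*5=60 best=176, r--
l=0 r=4: min(16,13)*4=52 best=176, r--
l=0 r=3: min(16,1)*3=3 best=176, r--

l=0, r=2, best area=176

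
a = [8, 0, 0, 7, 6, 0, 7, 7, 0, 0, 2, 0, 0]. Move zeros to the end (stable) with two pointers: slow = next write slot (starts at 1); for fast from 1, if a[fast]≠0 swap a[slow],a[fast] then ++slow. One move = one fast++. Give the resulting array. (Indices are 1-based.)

[8, 7, 6, 7, 7, 2, 0, 0, 0, 0, 0, 0, 0]

slow=1 fast=1: a[fast]=8≠0 swap→a[1]=8, slow++,fast++
slow=2 fast=2: a[fast]=0, fast++
slow=2 fast=3: a[fast]=0, fast++
slow=2 fast=4: a[fast]=7≠0 swap→a[2]=7, slow++,fast++
slow=3 fast=5: a[fast]=6≠0 swap→a[3]=6, slow++,fast++
slow=4 fast=6: a[fast]=0, fast++
slow=4 fast=7: a[fast]=7≠0 swap→a[4]=7, slow++,fast++
slow=5 fast=8: a[fast]=7≠0 swap→a[5]=7, slow++,fast++
slow=6 fast=9: a[fast]=0, fast++
slow=6 fast=10: a[fast]=0, fast++
slow=6 fast=11: a[fast]=2≠0 swap→a[6]=2, slow++,fast++
slow=7 fast=12: a[fast]=0, fast++
slow=7 fast=13: a[fast]=0, fast++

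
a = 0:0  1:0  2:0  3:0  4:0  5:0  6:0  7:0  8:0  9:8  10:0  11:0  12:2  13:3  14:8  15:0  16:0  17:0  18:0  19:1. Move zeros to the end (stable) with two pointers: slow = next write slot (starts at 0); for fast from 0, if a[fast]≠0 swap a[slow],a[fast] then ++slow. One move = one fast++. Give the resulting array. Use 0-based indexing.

[8, 2, 3, 8, 1, 0, 0, 0, 0, 0, 0, 0, 0, 0, 0, 0, 0, 0, 0, 0]

(s=0,f=0) a[fast]=0 → fast++
(s=0,f=1) a[fast]=0 → fast++
(s=0,f=2) a[fast]=0 → fast++
(s=0,f=3) a[fast]=0 → fast++
(s=0,f=4) a[fast]=0 → fast++
(s=0,f=5) a[fast]=0 → fast++
(s=0,f=6) a[fast]=0 → fast++
(s=0,f=7) a[fast]=0 → fast++
(s=0,f=8) a[fast]=0 → fast++
(s=0,f=9) a[fast]=8≠0 swap→a[0]=8 → slow++,fast++
(s=1,f=10) a[fast]=0 → fast++
(s=1,f=11) a[fast]=0 → fast++
(s=1,f=12) a[fast]=2≠0 swap→a[1]=2 → slow++,fast++
(s=2,f=13) a[fast]=3≠0 swap→a[2]=3 → slow++,fast++
(s=3,f=14) a[fast]=8≠0 swap→a[3]=8 → slow++,fast++
(s=4,f=15) a[fast]=0 → fast++
(s=4,f=16) a[fast]=0 → fast++
(s=4,f=17) a[fast]=0 → fast++
(s=4,f=18) a[fast]=0 → fast++
(s=4,f=19) a[fast]=1≠0 swap→a[4]=1 → slow++,fast++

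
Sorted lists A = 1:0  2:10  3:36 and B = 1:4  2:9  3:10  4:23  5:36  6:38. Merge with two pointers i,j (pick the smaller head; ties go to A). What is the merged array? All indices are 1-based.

[0, 4, 9, 10, 10, 23, 36, 36, 38]

[i=1,j=1] A[i]=0<=B[j]=4 take 0 → i++
[i=2,j=1] A[i]=10>B[j]=4 take 4 → j++
[i=2,j=2] A[i]=10>B[j]=9 take 9 → j++
[i=2,j=3] A[i]=10<=B[j]=10 take 10 → i++
[i=3,j=3] A[i]=36>B[j]=10 take 10 → j++
[i=3,j=4] A[i]=36>B[j]=23 take 23 → j++
[i=3,j=5] A[i]=36<=B[j]=36 take 36 → i++
[i=4,j=5] A done, take B[j]=36 → j++
[i=4,j=6] A done, take B[j]=38 → j++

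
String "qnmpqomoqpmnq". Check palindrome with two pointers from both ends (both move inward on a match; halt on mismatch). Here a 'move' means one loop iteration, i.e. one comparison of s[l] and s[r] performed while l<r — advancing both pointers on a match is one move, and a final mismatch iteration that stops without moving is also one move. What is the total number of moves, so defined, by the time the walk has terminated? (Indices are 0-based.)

6 moves

l=0 r=12: 'q'=='q', l++,r--
l=1 r=11: 'n'=='n', l++,r--
l=2 r=10: 'm'=='m', l++,r--
l=3 r=9: 'p'=='p', l++,r--
l=4 r=8: 'q'=='q', l++,r--
l=5 r=7: 'o'=='o', l++,r--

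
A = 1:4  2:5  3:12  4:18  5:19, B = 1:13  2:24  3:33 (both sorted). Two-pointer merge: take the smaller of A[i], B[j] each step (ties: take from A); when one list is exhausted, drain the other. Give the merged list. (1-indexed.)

i=1 j=1: A[i]=4<=B[j]=13 take 4, i++
i=2 j=1: A[i]=5<=B[j]=13 take 5, i++
i=3 j=1: A[i]=12<=B[j]=13 take 12, i++
i=4 j=1: A[i]=18>B[j]=13 take 13, j++
i=4 j=2: A[i]=18<=B[j]=24 take 18, i++
i=5 j=2: A[i]=19<=B[j]=24 take 19, i++
i=6 j=2: A done, take B[j]=24, j++
i=6 j=3: A done, take B[j]=33, j++

[4, 5, 12, 13, 18, 19, 24, 33]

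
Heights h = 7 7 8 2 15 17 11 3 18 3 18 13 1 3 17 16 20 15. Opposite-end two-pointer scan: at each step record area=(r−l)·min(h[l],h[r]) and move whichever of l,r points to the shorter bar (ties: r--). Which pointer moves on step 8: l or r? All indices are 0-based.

[0,17] min(7,15)*17=119 best=119 * → l++
[1,17] min(7,15)*16=112 best=119 → l++
[2,17] min(8,15)*15=120 best=120 * → l++
[3,17] min(2,15)*14=28 best=120 → l++
[4,17] min(15,15)*13=195 best=195 * → r--
[4,16] min(15,20)*12=180 best=195 → l++
[5,16] min(17,20)*11=187 best=195 → l++
[6,16] min(11,20)*10=110 best=195 → l++

l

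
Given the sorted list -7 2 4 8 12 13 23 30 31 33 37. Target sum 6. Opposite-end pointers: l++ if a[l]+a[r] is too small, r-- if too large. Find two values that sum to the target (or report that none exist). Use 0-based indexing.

l=0 r=10: -7+37=30 >6, r--
l=0 r=9: -7+33=26 >6, r--
l=0 r=8: -7+31=24 >6, r--
l=0 r=7: -7+30=23 >6, r--
l=0 r=6: -7+23=16 >6, r--
l=0 r=5: -7+13=6, found

(-7, 13)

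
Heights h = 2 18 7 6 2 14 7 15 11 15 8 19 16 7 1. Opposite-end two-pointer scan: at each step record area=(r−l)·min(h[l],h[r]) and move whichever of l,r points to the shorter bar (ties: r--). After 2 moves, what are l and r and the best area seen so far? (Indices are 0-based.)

l=1, r=13, best area=26

[0,14] min(2,1)*14=14 best=14 * → r--
[0,13] min(2,7)*13=26 best=26 * → l++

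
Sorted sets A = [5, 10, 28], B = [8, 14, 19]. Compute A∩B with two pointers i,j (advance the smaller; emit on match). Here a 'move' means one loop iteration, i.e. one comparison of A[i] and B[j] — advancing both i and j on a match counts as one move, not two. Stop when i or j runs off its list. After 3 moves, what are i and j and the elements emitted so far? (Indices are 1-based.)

i=1 j=1: 5<8, i++
i=2 j=1: 10>8, j++
i=2 j=2: 10<14, i++

i=3, j=2, emitted=[]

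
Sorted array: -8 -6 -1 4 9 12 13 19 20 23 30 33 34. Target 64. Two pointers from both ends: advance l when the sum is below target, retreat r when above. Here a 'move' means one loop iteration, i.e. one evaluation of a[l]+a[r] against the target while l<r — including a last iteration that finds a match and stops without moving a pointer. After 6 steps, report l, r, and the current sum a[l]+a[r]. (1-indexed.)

l=7, r=13, sum=47

[1,13] -8+34=26 <64 → l++
[2,13] -6+34=28 <64 → l++
[3,13] -1+34=33 <64 → l++
[4,13] 4+34=38 <64 → l++
[5,13] 9+34=43 <64 → l++
[6,13] 12+34=46 <64 → l++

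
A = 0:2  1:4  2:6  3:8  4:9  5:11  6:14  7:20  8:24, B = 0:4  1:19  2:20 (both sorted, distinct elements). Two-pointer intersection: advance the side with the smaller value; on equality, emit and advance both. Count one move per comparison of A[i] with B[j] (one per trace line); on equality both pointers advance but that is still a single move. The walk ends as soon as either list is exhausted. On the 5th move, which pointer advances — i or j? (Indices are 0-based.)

i

[i=0,j=0] 2<4 → i++
[i=1,j=0] 4==4 emit → i++,j++
[i=2,j=1] 6<19 → i++
[i=3,j=1] 8<19 → i++
[i=4,j=1] 9<19 → i++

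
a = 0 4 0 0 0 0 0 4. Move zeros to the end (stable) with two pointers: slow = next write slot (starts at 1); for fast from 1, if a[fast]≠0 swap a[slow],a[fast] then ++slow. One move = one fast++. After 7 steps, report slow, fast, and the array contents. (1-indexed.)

slow=2, fast=8, a=[4, 0, 0, 0, 0, 0, 0, 4]

(s=1,f=1) a[fast]=0 → fast++
(s=1,f=2) a[fast]=4≠0 swap→a[1]=4 → slow++,fast++
(s=2,f=3) a[fast]=0 → fast++
(s=2,f=4) a[fast]=0 → fast++
(s=2,f=5) a[fast]=0 → fast++
(s=2,f=6) a[fast]=0 → fast++
(s=2,f=7) a[fast]=0 → fast++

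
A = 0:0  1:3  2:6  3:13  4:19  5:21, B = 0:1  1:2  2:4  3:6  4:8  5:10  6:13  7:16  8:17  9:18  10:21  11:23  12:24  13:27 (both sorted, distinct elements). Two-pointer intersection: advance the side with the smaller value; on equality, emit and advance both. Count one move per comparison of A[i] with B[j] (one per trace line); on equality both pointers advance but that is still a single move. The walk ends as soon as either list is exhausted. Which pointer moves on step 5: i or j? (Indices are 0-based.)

j

i=0 j=0: 0<1, i++
i=1 j=0: 3>1, j++
i=1 j=1: 3>2, j++
i=1 j=2: 3<4, i++
i=2 j=2: 6>4, j++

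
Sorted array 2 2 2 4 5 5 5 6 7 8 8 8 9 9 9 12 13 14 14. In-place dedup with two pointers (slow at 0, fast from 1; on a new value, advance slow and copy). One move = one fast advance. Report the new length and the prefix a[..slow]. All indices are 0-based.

length 10; prefix = [2, 4, 5, 6, 7, 8, 9, 12, 13, 14]

(s=0,f=1) a[fast]=2=a[slow] dup → fast++
(s=0,f=2) a[fast]=2=a[slow] dup → fast++
(s=0,f=3) a[fast]=4≠a[slow]=2 write a[1]=4 → slow++,fast++
(s=1,f=4) a[fast]=5≠a[slow]=4 write a[2]=5 → slow++,fast++
(s=2,f=5) a[fast]=5=a[slow] dup → fast++
(s=2,f=6) a[fast]=5=a[slow] dup → fast++
(s=2,f=7) a[fast]=6≠a[slow]=5 write a[3]=6 → slow++,fast++
(s=3,f=8) a[fast]=7≠a[slow]=6 write a[4]=7 → slow++,fast++
(s=4,f=9) a[fast]=8≠a[slow]=7 write a[5]=8 → slow++,fast++
(s=5,f=10) a[fast]=8=a[slow] dup → fast++
(s=5,f=11) a[fast]=8=a[slow] dup → fast++
(s=5,f=12) a[fast]=9≠a[slow]=8 write a[6]=9 → slow++,fast++
(s=6,f=13) a[fast]=9=a[slow] dup → fast++
(s=6,f=14) a[fast]=9=a[slow] dup → fast++
(s=6,f=15) a[fast]=12≠a[slow]=9 write a[7]=12 → slow++,fast++
(s=7,f=16) a[fast]=13≠a[slow]=12 write a[8]=13 → slow++,fast++
(s=8,f=17) a[fast]=14≠a[slow]=13 write a[9]=14 → slow++,fast++
(s=9,f=18) a[fast]=14=a[slow] dup → fast++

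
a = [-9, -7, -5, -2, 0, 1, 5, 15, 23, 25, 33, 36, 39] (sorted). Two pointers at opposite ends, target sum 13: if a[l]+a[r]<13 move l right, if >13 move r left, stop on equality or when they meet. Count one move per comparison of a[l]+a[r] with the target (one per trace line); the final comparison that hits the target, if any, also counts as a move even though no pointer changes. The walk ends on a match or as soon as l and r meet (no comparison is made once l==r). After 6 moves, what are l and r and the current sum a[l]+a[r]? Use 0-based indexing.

l=1, r=7, sum=8

l=0 r=12: -9+39=30 >13, r--
l=0 r=11: -9+36=27 >13, r--
l=0 r=10: -9+33=24 >13, r--
l=0 r=9: -9+25=16 >13, r--
l=0 r=8: -9+23=14 >13, r--
l=0 r=7: -9+15=6 <13, l++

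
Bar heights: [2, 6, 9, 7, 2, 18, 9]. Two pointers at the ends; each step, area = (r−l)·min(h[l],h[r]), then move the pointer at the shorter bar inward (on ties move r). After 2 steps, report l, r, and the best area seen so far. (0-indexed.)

[0,6] min(2,9)*6=12 best=12 * → l++
[1,6] min(6,9)*5=30 best=30 * → l++

l=2, r=6, best area=30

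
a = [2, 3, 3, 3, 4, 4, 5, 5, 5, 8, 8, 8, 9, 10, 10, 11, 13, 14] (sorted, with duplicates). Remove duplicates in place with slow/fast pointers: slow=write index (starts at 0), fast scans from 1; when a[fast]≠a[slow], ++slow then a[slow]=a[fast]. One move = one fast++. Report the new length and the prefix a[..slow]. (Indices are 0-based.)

length 10; prefix = [2, 3, 4, 5, 8, 9, 10, 11, 13, 14]

(s=0,f=1) a[fast]=3≠a[slow]=2 write a[1]=3 → slow++,fast++
(s=1,f=2) a[fast]=3=a[slow] dup → fast++
(s=1,f=3) a[fast]=3=a[slow] dup → fast++
(s=1,f=4) a[fast]=4≠a[slow]=3 write a[2]=4 → slow++,fast++
(s=2,f=5) a[fast]=4=a[slow] dup → fast++
(s=2,f=6) a[fast]=5≠a[slow]=4 write a[3]=5 → slow++,fast++
(s=3,f=7) a[fast]=5=a[slow] dup → fast++
(s=3,f=8) a[fast]=5=a[slow] dup → fast++
(s=3,f=9) a[fast]=8≠a[slow]=5 write a[4]=8 → slow++,fast++
(s=4,f=10) a[fast]=8=a[slow] dup → fast++
(s=4,f=11) a[fast]=8=a[slow] dup → fast++
(s=4,f=12) a[fast]=9≠a[slow]=8 write a[5]=9 → slow++,fast++
(s=5,f=13) a[fast]=10≠a[slow]=9 write a[6]=10 → slow++,fast++
(s=6,f=14) a[fast]=10=a[slow] dup → fast++
(s=6,f=15) a[fast]=11≠a[slow]=10 write a[7]=11 → slow++,fast++
(s=7,f=16) a[fast]=13≠a[slow]=11 write a[8]=13 → slow++,fast++
(s=8,f=17) a[fast]=14≠a[slow]=13 write a[9]=14 → slow++,fast++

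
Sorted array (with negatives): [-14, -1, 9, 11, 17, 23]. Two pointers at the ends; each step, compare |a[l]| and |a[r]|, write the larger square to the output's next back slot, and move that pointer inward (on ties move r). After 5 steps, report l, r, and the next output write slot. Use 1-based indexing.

l=2, r=2, next write slot=1

[1,6] |-14|<=|23| out[6]=529 → r--
[1,5] |-14|<=|17| out[5]=289 → r--
[1,4] |-14|>|11| out[4]=196 → l++
[2,4] |-1|<=|11| out[3]=121 → r--
[2,3] |-1|<=|9| out[2]=81 → r--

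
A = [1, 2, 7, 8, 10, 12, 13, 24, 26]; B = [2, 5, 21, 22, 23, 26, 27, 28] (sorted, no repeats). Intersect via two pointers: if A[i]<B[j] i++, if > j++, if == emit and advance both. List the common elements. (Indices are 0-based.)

[i=0,j=0] 1<2 → i++
[i=1,j=0] 2==2 emit → i++,j++
[i=2,j=1] 7>5 → j++
[i=2,j=2] 7<21 → i++
[i=3,j=2] 8<21 → i++
[i=4,j=2] 10<21 → i++
[i=5,j=2] 12<21 → i++
[i=6,j=2] 13<21 → i++
[i=7,j=2] 24>21 → j++
[i=7,j=3] 24>22 → j++
[i=7,j=4] 24>23 → j++
[i=7,j=5] 24<26 → i++
[i=8,j=5] 26==26 emit → i++,j++

intersection = [2, 26]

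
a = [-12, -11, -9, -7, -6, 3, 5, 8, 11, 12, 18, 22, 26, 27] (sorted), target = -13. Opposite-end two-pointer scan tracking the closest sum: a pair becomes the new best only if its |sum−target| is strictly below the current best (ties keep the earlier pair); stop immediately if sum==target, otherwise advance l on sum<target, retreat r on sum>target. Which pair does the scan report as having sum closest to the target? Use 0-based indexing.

pair (-7, -6) with sum -13 (|Δ|=0)

l=0 r=13: -12+27=15 d=28 *, r--
l=0 r=12: -12+26=14 d=27 *, r--
l=0 r=11: -12+22=10 d=23 *, r--
l=0 r=10: -12+18=6 d=19 *, r--
l=0 r=9: -12+12=0 d=13 *, r--
l=0 r=8: -12+11=-1 d=12 *, r--
l=0 r=7: -12+8=-4 d=9 *, r--
l=0 r=6: -12+5=-7 d=6 *, r--
l=0 r=5: -12+3=-9 d=4 *, r--
l=0 r=4: -12+-6=-18 d=5, l++
l=1 r=4: -11+-6=-17 d=4, l++
l=2 r=4: -9+-6=-15 d=2 *, l++
l=3 r=4: -7+-6=-13 d=0 *, stop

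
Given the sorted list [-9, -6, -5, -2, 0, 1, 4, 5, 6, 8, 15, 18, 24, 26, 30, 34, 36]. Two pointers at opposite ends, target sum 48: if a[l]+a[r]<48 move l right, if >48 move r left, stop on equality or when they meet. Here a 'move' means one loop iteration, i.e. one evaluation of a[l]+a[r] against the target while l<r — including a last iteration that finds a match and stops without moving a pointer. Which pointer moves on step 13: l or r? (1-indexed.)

l

l=1 r=17: -9+36=27 <48, l++
l=2 r=17: -6+36=30 <48, l++
l=3 r=17: -5+36=31 <48, l++
l=4 r=17: -2+36=34 <48, l++
l=5 r=17: 0+36=36 <48, l++
l=6 r=17: 1+36=37 <48, l++
l=7 r=17: 4+36=40 <48, l++
l=8 r=17: 5+36=41 <48, l++
l=9 r=17: 6+36=42 <48, l++
l=10 r=17: 8+36=44 <48, l++
l=11 r=17: 15+36=51 >48, r--
l=11 r=16: 15+34=49 >48, r--
l=11 r=15: 15+30=45 <48, l++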